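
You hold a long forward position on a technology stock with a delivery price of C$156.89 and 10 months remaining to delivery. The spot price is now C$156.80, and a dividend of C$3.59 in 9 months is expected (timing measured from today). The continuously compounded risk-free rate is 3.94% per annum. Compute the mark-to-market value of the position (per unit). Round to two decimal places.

C$1.49

PV(remaining dividends) I = 3.59·e^(−0.0394·9/12) = 3.4855
Current forward F = (S − I)·e^(rT) = (156.80 − 3.4855)·e^(0.0394·10/12) = 153.3145 × 1.033378 = 158.4318
Value (long) = (F − K)·e^(−rT) = (158.4318 − 156.89) × 0.967700 = 1.4920
Value = C$1.49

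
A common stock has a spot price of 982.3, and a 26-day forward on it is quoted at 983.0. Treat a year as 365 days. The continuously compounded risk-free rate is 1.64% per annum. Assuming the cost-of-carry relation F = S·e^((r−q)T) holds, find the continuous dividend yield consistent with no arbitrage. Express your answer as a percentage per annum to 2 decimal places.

0.64%

From F = S·e^((r−q)T): (r − q) = ln(F/S)/T
ln(983.0/982.3) = ln(1.000713) = 0.000713
(r − q) = 0.000713 / (26/365) = 0.010009
q = r − ln(F/S)/T = 0.0164 − 0.010009 = 0.006391
q = 0.64%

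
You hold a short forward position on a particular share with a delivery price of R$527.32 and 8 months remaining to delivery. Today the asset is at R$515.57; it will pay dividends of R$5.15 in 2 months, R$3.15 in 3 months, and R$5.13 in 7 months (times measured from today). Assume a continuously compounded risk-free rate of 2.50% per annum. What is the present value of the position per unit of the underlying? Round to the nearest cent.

PV(remaining dividends) I = 5.15·e^(−0.0250·2/12) + 3.15·e^(−0.0250·3/12) + 5.13·e^(−0.0250·7/12) = 13.3147
Current forward F = (S − I)·e^(rT) = (515.57 − 13.3147)·e^(0.0250·8/12) = 502.2553 × 1.016806 = 510.6962
Value (long) = (F − K)·e^(−rT) = (510.6962 − 527.32) × 0.983471 = -16.3490
Short position value = −(long value) = R$16.35

R$16.35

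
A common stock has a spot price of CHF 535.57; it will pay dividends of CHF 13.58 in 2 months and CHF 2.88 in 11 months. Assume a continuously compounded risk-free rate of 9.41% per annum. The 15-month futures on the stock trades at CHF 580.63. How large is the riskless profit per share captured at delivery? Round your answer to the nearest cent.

CHF 3.78 per share

PV(dividends) I = 13.58·e^(−0.0941·2/12) + 2.88·e^(−0.0941·11/12) = 16.0107
Fair futures F* = (S − I)·e^(rT) = (535.57 − 16.0107)·e^0.117625 = 519.5593 × 1.124822 = 584.4117
Market CHF 580.63 < fair 584.4117: forward underpriced → reverse cash-and-carry (short the stock, invest proceeds at r, pay the dividends, go long the forward).
Profit at T = |F_mkt − F*| = |580.63 − 584.4117| = CHF 3.78 per share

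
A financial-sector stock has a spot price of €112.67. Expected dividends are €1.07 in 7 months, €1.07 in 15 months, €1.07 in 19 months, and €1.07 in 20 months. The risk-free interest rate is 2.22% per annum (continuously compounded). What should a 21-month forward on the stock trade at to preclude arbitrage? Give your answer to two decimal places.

€112.81

PV(dividends) I = 1.07·e^(−0.0222·7/12) + 1.07·e^(−0.0222·15/12) + 1.07·e^(−0.0222·19/12) + 1.07·e^(−0.0222·20/12)
I = 1.0562 + 1.0407 + 1.0330 + 1.0311 = 4.1610
F = (S − I)·e^(rT) = (112.67 − 4.1610) · e^(0.0222·21/12)
= 108.5090 · e^0.038850 = 108.5090 × 1.039615 = €112.81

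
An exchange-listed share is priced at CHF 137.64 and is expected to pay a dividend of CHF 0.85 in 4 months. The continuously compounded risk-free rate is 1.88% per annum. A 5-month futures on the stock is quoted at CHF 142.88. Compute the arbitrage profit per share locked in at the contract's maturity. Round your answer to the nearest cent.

CHF 5.01 per share

PV(dividends) I = 0.85·e^(−0.0188·4/12) = 0.8447
Fair futures F* = (S − I)·e^(rT) = (137.64 − 0.8447)·e^0.007833 = 136.7953 × 1.007864 = 137.8711
Market CHF 142.88 > fair 137.8711: forward overpriced → cash-and-carry (borrow at r, buy the stock and collect the dividends, short the forward).
Profit at T = |F_mkt − F*| = |142.88 − 137.8711| = CHF 5.01 per share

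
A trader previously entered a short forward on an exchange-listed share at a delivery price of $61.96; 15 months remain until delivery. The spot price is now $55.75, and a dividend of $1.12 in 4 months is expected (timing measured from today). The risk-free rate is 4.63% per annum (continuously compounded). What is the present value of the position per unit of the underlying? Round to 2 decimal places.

PV(remaining dividends) I = 1.12·e^(−0.0463·4/12) = 1.1028
Current forward F = (S − I)·e^(rT) = (55.75 − 1.1028)·e^(0.0463·15/12) = 54.6472 × 1.059583 = 57.9032
Value (long) = (F − K)·e^(−rT) = (57.9032 − 61.96) × 0.943768 = -3.8287
Short position value = −(long value) = $3.83

$3.83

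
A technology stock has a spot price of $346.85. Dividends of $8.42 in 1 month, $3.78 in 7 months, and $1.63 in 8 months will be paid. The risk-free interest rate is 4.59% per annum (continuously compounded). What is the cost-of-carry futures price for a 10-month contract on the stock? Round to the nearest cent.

$346.19

PV(dividends) I = 8.42·e^(−0.0459·1/12) + 3.78·e^(−0.0459·7/12) + 1.63·e^(−0.0459·8/12)
I = 8.3879 + 3.6801 + 1.5809 = 13.6489
F = (S − I)·e^(rT) = (346.85 − 13.6489) · e^(0.0459·10/12)
= 333.2011 · e^0.038250 = 333.2011 × 1.038991 = $346.19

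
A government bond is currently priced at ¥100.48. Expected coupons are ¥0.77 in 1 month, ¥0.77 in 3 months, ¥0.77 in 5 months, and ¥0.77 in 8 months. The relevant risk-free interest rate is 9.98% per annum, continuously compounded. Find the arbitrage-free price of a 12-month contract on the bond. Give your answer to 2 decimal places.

¥107.74

PV(coupons) I = 0.77·e^(−0.0998·1/12) + 0.77·e^(−0.0998·3/12) + 0.77·e^(−0.0998·5/12) + 0.77·e^(−0.0998·8/12)
I = 0.7636 + 0.7510 + 0.7386 + 0.7204 = 2.9736
F = (S − I)·e^(rT) = (100.48 − 2.9736) · e^(0.0998·12/12)
= 97.5064 · e^0.099800 = 97.5064 × 1.104950 = ¥107.74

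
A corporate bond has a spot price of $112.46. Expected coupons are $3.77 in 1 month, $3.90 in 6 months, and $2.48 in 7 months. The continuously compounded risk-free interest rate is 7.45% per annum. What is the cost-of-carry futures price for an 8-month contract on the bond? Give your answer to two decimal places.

PV(coupons) I = 3.77·e^(−0.0745·1/12) + 3.90·e^(−0.0745·6/12) + 2.48·e^(−0.0745·7/12)
I = 3.7467 + 3.7574 + 2.3745 = 9.8786
F = (S − I)·e^(rT) = (112.46 − 9.8786) · e^(0.0745·8/12)
= 102.5814 · e^0.049667 = 102.5814 × 1.050921 = $107.80

$107.80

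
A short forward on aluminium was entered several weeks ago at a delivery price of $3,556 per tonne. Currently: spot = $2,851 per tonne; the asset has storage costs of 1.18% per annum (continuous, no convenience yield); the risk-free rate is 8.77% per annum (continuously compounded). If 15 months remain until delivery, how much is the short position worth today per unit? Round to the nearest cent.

$293.42 per tonne

Current fair forward for the remaining 15 months: F = S·e^((r + u)·T), (r + u) = 0.0877 + 0.0118 = 0.0995
F = 2851 · e^(0.0995 × 15/12) = 2851 × 1.13244046 = 3228.5878
Value of long forward = (F − K)·e^(−rT) = (3228.5878 − 3556) · e^(−0.0877·15/12)
= -327.4122 × 0.89617014 = -293.42
Short position value = −(long value) = $293.42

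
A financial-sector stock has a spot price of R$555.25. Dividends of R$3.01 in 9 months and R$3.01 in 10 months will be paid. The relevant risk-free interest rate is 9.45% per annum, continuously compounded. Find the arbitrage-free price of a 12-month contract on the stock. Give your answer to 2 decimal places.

R$604.14

PV(dividends) I = 3.01·e^(−0.0945·9/12) + 3.01·e^(−0.0945·10/12)
I = 2.8041 + 2.7821 = 5.5862
F = (S − I)·e^(rT) = (555.25 − 5.5862) · e^(0.0945·12/12)
= 549.6638 · e^0.094500 = 549.6638 × 1.099109 = R$604.14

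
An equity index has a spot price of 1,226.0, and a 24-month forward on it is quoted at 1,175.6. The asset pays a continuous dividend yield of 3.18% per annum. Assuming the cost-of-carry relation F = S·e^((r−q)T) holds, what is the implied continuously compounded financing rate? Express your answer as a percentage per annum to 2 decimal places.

1.08%

From F = S·e^((r−q)T): (r − q) = ln(F/S)/T
ln(1175.6/1226.0) = ln(0.958891) = -0.041978
(r − q) = -0.041978 / (24/12) = -0.020989
r = ln(F/S)/T + q = -0.020989 + 0.0318 = 0.010811
r = 1.08%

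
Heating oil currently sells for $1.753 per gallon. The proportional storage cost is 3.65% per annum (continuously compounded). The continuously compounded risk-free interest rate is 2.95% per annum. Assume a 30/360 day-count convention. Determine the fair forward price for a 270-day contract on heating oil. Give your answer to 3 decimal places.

$1.842 per gallon

Net carry = r + u − y = 0.0295 + 0.0365 − 0.0000 = 0.0660
F = S·e^((r+u−y)T) = 1.753 · e^(0.0660 × 270/360) = 1.753 · e^0.049500
= 1.753 × 1.050746 = $1.842 per gallon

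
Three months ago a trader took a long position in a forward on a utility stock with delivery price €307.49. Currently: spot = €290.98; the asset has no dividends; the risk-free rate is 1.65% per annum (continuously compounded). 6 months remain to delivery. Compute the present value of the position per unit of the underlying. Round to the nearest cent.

-€13.98

Current fair forward for the remaining 6 months: F = S·e^(r·T), r = 0.0165
F = 290.98 · e^(0.0165 × 6/12) = 290.98 × 1.008284 = 293.3905
Value of long forward = (F − K)·e^(−rT) = (293.3905 − 307.49) · e^(−0.0165·6/12)
= -14.0995 × 0.991784 = -13.98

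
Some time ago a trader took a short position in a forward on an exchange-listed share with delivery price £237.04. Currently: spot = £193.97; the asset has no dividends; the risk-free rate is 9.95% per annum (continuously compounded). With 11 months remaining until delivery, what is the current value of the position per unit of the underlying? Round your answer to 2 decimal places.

Current fair forward for the remaining 11 months: F = S·e^(r·T), r = 0.0995
F = 193.97 · e^(0.0995 × 11/12) = 193.97 × 1.095497 = 212.4936
Value of long forward = (F − K)·e^(−rT) = (212.4936 − 237.04) · e^(−0.0995·11/12)
= -24.5464 × 0.912828 = -22.41
Short position value = −(long value) = £22.41

£22.41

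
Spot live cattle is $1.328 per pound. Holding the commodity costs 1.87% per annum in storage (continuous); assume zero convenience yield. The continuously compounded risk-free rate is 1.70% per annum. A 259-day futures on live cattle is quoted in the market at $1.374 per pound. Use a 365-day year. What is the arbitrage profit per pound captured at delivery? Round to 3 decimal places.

Fair futures: F* = S·e^(carry·T), with carry = (r + u) = 0.0170 + 0.0187 = 0.0357
F* = 1.328 · e^(0.0357 × 259/365) = 1.328 · e^0.025332 = 1.328 × 1.025656 = $1.3621
Market $1.374 > fair $1.3621: forward overpriced → cash-and-carry (buy spot, short the forward).
At maturity, profit = |F_mkt − F*| = |1.374 − 1.3621| = $0.012 per pound

$0.012 per pound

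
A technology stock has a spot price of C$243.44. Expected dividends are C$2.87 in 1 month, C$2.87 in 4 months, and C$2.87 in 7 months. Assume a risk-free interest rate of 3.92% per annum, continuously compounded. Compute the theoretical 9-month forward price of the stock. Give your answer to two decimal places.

PV(dividends) I = 2.87·e^(−0.0392·1/12) + 2.87·e^(−0.0392·4/12) + 2.87·e^(−0.0392·7/12)
I = 2.8606 + 2.8327 + 2.8051 = 8.4984
F = (S − I)·e^(rT) = (243.44 − 8.4984) · e^(0.0392·9/12)
= 234.9416 · e^0.029400 = 234.9416 × 1.029836 = C$241.95

C$241.95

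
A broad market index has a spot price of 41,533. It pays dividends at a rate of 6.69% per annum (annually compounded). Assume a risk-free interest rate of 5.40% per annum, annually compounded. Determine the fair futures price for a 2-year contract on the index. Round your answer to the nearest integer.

40,535

F = S · (1+r)^T / (1+q)^T
= 41533 × 1.110916 / 1.138276 = 41533 × 0.975964
F = 40,535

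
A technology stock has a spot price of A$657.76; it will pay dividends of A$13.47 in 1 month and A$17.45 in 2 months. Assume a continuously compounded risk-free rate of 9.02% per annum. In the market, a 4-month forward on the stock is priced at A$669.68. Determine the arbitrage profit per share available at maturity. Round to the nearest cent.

PV(dividends) I = 13.47·e^(−0.0902·1/12) + 17.45·e^(−0.0902·2/12) = 30.5588
Fair forward F* = (S − I)·e^(rT) = (657.76 − 30.5588)·e^0.030067 = 627.2012 × 1.030524 = 646.3459
Market A$669.68 > fair 646.3459: forward overpriced → cash-and-carry (borrow at r, buy the stock and collect the dividends, short the forward).
Profit at T = |F_mkt − F*| = |669.68 − 646.3459| = A$23.33 per share

A$23.33 per share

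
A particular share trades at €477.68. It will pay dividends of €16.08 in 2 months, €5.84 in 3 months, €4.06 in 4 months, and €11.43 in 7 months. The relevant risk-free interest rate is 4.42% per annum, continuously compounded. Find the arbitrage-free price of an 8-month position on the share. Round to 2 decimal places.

€453.98

PV(dividends) I = 16.08·e^(−0.0442·2/12) + 5.84·e^(−0.0442·3/12) + 4.06·e^(−0.0442·4/12) + 11.43·e^(−0.0442·7/12)
I = 15.9620 + 5.7758 + 4.0006 + 11.1391 = 36.8775
F = (S − I)·e^(rT) = (477.68 − 36.8775) · e^(0.0442·8/12)
= 440.8025 · e^0.029467 = 440.8025 × 1.029905 = €453.98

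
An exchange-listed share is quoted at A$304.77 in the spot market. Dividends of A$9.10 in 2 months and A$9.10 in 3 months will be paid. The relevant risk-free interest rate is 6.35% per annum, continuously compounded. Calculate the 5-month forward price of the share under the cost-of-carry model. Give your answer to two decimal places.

PV(dividends) I = 9.10·e^(−0.0635·2/12) + 9.10·e^(−0.0635·3/12)
I = 9.0042 + 8.9567 = 17.9609
F = (S − I)·e^(rT) = (304.77 − 17.9609) · e^(0.0635·5/12)
= 286.8091 · e^0.026458 = 286.8091 × 1.026811 = A$294.50

A$294.50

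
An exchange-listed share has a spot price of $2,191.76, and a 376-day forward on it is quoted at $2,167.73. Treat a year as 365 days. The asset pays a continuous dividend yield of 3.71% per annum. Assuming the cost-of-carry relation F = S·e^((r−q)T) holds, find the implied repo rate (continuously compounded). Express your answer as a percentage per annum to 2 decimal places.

From F = S·e^((r−q)T): (r − q) = ln(F/S)/T
ln(2167.73/2191.76) = ln(0.989036) = -0.011025
(r − q) = -0.011025 / (376/365) = -0.010702
r = ln(F/S)/T + q = -0.010702 + 0.0371 = 0.026398
r = 2.64%

2.64%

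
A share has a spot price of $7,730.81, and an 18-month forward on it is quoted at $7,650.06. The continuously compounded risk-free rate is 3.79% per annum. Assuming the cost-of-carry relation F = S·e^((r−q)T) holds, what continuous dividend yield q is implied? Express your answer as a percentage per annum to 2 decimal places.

4.49%

From F = S·e^((r−q)T): (r − q) = ln(F/S)/T
ln(7650.06/7730.81) = ln(0.989555) = -0.010500
(r − q) = -0.010500 / (18/12) = -0.007000
q = r − ln(F/S)/T = 0.0379 + 0.007000 = 0.044900
q = 4.49%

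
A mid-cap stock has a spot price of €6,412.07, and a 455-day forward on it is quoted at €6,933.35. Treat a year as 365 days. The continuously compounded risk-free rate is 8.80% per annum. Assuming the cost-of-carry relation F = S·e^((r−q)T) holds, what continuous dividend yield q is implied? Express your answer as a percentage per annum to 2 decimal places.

From F = S·e^((r−q)T): (r − q) = ln(F/S)/T
ln(6933.35/6412.07) = ln(1.081297) = 0.078161
(r − q) = 0.078161 / (455/365) = 0.062701
q = r − ln(F/S)/T = 0.0880 − 0.062701 = 0.025299
q = 2.53%

2.53%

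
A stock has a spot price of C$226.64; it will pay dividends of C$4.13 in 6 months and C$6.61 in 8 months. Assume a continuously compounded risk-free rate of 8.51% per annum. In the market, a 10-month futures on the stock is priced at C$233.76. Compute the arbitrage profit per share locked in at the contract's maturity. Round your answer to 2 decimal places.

C$1.42 per share

PV(dividends) I = 4.13·e^(−0.0851·6/12) + 6.61·e^(−0.0851·8/12) = 10.2034
Fair futures F* = (S − I)·e^(rT) = (226.64 − 10.2034)·e^0.070917 = 216.4366 × 1.073492 = 232.3430
Market C$233.76 > fair 232.3430: forward overpriced → cash-and-carry (borrow at r, buy the stock and collect the dividends, short the forward).
Profit at T = |F_mkt − F*| = |233.76 − 232.3430| = C$1.42 per share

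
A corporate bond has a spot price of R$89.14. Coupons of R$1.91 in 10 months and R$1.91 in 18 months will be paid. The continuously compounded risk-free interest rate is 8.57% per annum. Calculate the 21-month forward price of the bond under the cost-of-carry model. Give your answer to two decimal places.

PV(coupons) I = 1.91·e^(−0.0857·10/12) + 1.91·e^(−0.0857·18/12)
I = 1.7784 + 1.6796 = 3.4580
F = (S − I)·e^(rT) = (89.14 − 3.4580) · e^(0.0857·21/12)
= 85.6820 · e^0.149975 = 85.6820 × 1.161805 = R$99.55

R$99.55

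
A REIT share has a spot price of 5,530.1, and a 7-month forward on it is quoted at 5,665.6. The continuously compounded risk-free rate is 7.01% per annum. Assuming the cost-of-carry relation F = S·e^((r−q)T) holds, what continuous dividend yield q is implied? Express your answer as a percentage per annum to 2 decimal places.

2.86%

From F = S·e^((r−q)T): (r − q) = ln(F/S)/T
ln(5665.6/5530.1) = ln(1.024502) = 0.024207
(r − q) = 0.024207 / (7/12) = 0.041498
q = r − ln(F/S)/T = 0.0701 − 0.041498 = 0.028602
q = 2.86%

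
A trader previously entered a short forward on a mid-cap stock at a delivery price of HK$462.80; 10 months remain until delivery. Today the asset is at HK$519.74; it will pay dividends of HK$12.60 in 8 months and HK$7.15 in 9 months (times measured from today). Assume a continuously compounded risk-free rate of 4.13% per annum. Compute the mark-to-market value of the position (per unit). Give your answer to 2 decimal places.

-HK$53.41

PV(remaining dividends) I = 12.60·e^(−0.0413·8/12) + 7.15·e^(−0.0413·9/12) = 19.1897
Current forward F = (S − I)·e^(rT) = (519.74 − 19.1897)·e^(0.0413·10/12) = 500.5503 × 1.035016 = 518.0776
Value (long) = (F − K)·e^(−rT) = (518.0776 − 462.80) × 0.966169 = 53.4075
Short position value = −(long value) = -HK$53.41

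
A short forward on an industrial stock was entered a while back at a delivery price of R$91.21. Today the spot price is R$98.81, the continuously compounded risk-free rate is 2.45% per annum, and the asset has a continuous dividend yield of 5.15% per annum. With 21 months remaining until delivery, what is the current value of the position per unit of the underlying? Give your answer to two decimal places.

Current fair forward for the remaining 21 months: F = S·e^((r − q)·T), (r − q) = 0.0245 − 0.0515 = -0.0270
F = 98.81 · e^(-0.0270 × 21/12) = 98.81 × 0.953849 = 94.2498
Value of long forward = (F − K)·e^(−rT) = (94.2498 − 91.21) · e^(−0.0245·21/12)
= 3.0398 × 0.958031 = 2.91
Short position value = −(long value) = -R$2.91

-R$2.91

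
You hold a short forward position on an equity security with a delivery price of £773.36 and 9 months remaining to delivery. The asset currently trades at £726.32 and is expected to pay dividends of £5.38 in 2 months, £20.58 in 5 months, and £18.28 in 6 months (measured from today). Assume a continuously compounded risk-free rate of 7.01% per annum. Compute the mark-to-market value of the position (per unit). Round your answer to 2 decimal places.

£50.39

PV(remaining dividends) I = 5.38·e^(−0.0701·2/12) + 20.58·e^(−0.0701·5/12) + 18.28·e^(−0.0701·6/12) = 42.9555
Current forward F = (S − I)·e^(rT) = (726.32 − 42.9555)·e^(0.0701·9/12) = 683.3645 × 1.053982 = 720.2539
Value (long) = (F − K)·e^(−rT) = (720.2539 − 773.36) × 0.948783 = -50.3862
Short position value = −(long value) = £50.39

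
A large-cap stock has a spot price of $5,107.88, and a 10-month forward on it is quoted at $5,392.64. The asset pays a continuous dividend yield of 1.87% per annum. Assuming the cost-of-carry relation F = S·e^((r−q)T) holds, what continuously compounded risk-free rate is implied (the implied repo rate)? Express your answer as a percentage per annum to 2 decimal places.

From F = S·e^((r−q)T): (r − q) = ln(F/S)/T
ln(5392.64/5107.88) = ln(1.055749) = 0.054250
(r − q) = 0.054250 / (10/12) = 0.065100
r = ln(F/S)/T + q = 0.065100 + 0.0187 = 0.083800
r = 8.38%

8.38%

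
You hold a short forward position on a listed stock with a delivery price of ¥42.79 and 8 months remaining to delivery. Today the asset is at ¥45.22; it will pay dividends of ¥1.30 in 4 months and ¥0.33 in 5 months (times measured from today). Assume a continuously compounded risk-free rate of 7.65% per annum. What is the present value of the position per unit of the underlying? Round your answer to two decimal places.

PV(remaining dividends) I = 1.30·e^(−0.0765·4/12) + 0.33·e^(−0.0765·5/12) = 1.5869
Current forward F = (S − I)·e^(rT) = (45.22 − 1.5869)·e^(0.0765·8/12) = 43.6331 × 1.052323 = 45.9161
Value (long) = (F − K)·e^(−rT) = (45.9161 − 42.79) × 0.950279 = 2.9707
Short position value = −(long value) = -¥2.97

-¥2.97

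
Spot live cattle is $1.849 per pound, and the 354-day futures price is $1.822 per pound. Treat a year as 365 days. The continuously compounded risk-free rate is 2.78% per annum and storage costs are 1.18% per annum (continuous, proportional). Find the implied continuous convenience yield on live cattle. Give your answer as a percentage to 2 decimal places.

F = S·e^((r+u−y)T) ⇒ (r+u−y) = ln(F/S)/T
ln(1.822/1.849) = -0.014710; /T ⇒ -0.015167
y = r + u − ln(F/S)/T = 0.0278 + 0.0118 + 0.015167 = 0.054767
y = 5.48%

5.48%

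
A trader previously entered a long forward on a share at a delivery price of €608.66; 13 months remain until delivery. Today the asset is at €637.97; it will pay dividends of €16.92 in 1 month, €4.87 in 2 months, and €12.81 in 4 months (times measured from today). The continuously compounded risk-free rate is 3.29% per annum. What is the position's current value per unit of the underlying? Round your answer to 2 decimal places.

€16.23

PV(remaining dividends) I = 16.92·e^(−0.0329·1/12) + 4.87·e^(−0.0329·2/12) + 12.81·e^(−0.0329·4/12) = 34.3873
Current forward F = (S − I)·e^(rT) = (637.97 − 34.3873)·e^(0.0329·13/12) = 603.5827 × 1.036284 = 625.4831
Value (long) = (F − K)·e^(−rT) = (625.4831 − 608.66) × 0.964986 = 16.2341
Value = €16.23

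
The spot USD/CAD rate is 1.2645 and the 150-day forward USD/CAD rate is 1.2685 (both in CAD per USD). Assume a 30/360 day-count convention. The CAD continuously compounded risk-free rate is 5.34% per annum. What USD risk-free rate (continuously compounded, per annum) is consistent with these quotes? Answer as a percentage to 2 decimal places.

F = S·e^((r_CAD − r_USD)T) ⇒ r_USD = r_CAD − ln(F/S)/T
ln(1.2685/1.2645) = 0.003158; /(150/360) = 0.007579
r_USD = 0.0534 − 0.007579 = 0.045821
r_USD = 4.58%

4.58%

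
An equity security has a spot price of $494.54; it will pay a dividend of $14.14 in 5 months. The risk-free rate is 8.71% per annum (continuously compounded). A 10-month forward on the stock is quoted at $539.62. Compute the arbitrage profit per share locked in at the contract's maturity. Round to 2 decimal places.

$22.51 per share

PV(dividends) I = 14.14·e^(−0.0871·5/12) = 13.6360
Fair forward F* = (S − I)·e^(rT) = (494.54 − 13.6360)·e^0.072583 = 480.9040 × 1.075282 = 517.1074
Market $539.62 > fair 517.1074: forward overpriced → cash-and-carry (borrow at r, buy the stock and collect the dividends, short the forward).
Profit at T = |F_mkt − F*| = |539.62 − 517.1074| = $22.51 per share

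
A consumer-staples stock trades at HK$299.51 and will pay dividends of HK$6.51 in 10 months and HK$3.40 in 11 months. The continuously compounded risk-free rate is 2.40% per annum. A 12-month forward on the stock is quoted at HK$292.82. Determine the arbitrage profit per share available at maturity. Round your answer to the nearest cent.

PV(dividends) I = 6.51·e^(−0.0240·10/12) + 3.40·e^(−0.0240·11/12) = 9.7071
Fair forward F* = (S − I)·e^(rT) = (299.51 − 9.7071)·e^0.024000 = 289.8029 × 1.024290 = 296.8422
Market HK$292.82 < fair 296.8422: forward underpriced → reverse cash-and-carry (short the stock, invest proceeds at r, pay the dividends, go long the forward).
Profit at T = |F_mkt − F*| = |292.82 − 296.8422| = HK$4.02 per share

HK$4.02 per share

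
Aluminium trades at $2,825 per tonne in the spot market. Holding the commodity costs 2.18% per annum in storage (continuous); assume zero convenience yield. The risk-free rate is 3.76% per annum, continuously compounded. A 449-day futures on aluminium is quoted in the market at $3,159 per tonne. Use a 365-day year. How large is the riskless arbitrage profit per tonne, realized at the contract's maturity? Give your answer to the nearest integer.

$120 per tonne

Fair futures: F* = S·e^(carry·T), with carry = (r + u) = 0.0376 + 0.0218 = 0.0594
F* = 2825 · e^(0.0594 × 449/365) = 2825 · e^0.073070 = 2825 × 1.075806 = $3039.1519
Market $3159 > fair $3039.1519: forward overpriced → cash-and-carry (buy spot, short the forward).
At maturity, profit = |F_mkt − F*| = |3159 − 3039.1519| = $120 per tonne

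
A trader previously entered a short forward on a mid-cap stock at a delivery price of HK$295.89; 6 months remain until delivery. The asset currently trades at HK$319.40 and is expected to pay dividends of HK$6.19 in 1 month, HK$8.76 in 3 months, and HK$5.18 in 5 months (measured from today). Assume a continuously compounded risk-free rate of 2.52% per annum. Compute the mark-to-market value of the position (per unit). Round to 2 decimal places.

PV(remaining dividends) I = 6.19·e^(−0.0252·1/12) + 8.76·e^(−0.0252·3/12) + 5.18·e^(−0.0252·5/12) = 20.0079
Current forward F = (S − I)·e^(rT) = (319.40 − 20.0079)·e^(0.0252·6/12) = 299.3921 × 1.012680 = 303.1884
Value (long) = (F − K)·e^(−rT) = (303.1884 − 295.89) × 0.987479 = 7.2070
Short position value = −(long value) = -HK$7.21

-HK$7.21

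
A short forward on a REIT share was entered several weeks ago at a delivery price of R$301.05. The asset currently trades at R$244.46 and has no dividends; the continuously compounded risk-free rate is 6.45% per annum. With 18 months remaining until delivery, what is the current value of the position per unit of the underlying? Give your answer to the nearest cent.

R$28.83

Current fair forward for the remaining 18 months: F = S·e^(r·T), r = 0.0645
F = 244.46 · e^(0.0645 × 18/12) = 244.46 × 1.101585 = 269.2935
Value of long forward = (F − K)·e^(−rT) = (269.2935 − 301.05) · e^(−0.0645·18/12)
= -31.7565 × 0.907783 = -28.83
Short position value = −(long value) = R$28.83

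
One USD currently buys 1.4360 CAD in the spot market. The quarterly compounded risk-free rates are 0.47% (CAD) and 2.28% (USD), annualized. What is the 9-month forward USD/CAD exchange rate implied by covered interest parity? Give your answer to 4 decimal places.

By covered interest parity, F = S · (1+r_CAD/4)^(4T) / (1+r_USD/4)^(4T)
= 1.4360 × 1.003529 / 1.017198 = 1.4360 × 0.986562
F = 1.4167 CAD per USD

1.4167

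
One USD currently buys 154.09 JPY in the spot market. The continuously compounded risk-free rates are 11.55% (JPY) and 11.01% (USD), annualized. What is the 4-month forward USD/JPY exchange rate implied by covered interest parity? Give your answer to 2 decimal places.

154.37

F = S·e^((r_JPY − r_USD)T) = 154.09 · e^((0.1155 − 0.1101) × 4/12)
= 154.09 · e^0.001800 = 154.09 × 1.001802
F = 154.37 JPY per USD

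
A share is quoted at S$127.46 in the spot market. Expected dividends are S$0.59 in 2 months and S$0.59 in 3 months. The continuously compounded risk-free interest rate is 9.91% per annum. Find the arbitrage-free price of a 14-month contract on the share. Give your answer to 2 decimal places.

S$141.78

PV(dividends) I = 0.59·e^(−0.0991·2/12) + 0.59·e^(−0.0991·3/12)
I = 0.5803 + 0.5756 = 1.1559
F = (S − I)·e^(rT) = (127.46 − 1.1559) · e^(0.0991·14/12)
= 126.3041 · e^0.115617 = 126.3041 × 1.122566 = S$141.78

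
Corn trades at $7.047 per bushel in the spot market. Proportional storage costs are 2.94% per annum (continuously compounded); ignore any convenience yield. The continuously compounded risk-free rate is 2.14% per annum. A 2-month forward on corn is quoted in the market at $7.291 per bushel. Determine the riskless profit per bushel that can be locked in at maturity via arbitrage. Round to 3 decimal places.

$0.184 per bushel

Fair forward: F* = S·e^(carry·T), with carry = (r + u) = 0.0214 + 0.0294 = 0.0508
F* = 7.047 · e^(0.0508 × 2/12) = 7.047 · e^0.008467 = 7.047 × 1.008503 = $7.1069
Market $7.291 > fair $7.1069: forward overpriced → cash-and-carry (buy spot, short the forward).
At maturity, profit = |F_mkt − F*| = |7.291 − 7.1069| = $0.184 per bushel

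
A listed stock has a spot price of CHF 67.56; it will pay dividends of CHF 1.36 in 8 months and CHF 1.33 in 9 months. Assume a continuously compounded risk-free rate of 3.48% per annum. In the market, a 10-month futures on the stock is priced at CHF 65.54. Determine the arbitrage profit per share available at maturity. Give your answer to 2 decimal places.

CHF 1.31 per share

PV(dividends) I = 1.36·e^(−0.0348·8/12) + 1.33·e^(−0.0348·9/12) = 2.6245
Fair futures F* = (S − I)·e^(rT) = (67.56 − 2.6245)·e^0.029000 = 64.9355 × 1.029425 = 66.8462
Market CHF 65.54 < fair 66.8462: forward underpriced → reverse cash-and-carry (short the stock, invest proceeds at r, pay the dividends, go long the forward).
Profit at T = |F_mkt − F*| = |65.54 − 66.8462| = CHF 1.31 per share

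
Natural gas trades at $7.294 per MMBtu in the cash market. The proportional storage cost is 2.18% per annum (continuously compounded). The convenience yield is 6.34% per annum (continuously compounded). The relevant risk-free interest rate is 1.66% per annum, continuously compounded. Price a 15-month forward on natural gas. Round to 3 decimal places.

$7.070 per MMBtu

Net carry = r + u − y = 0.0166 + 0.0218 − 0.0634 = -0.0250
F = S·e^((r+u−y)T) = 7.294 · e^(-0.0250 × 15/12) = 7.294 · e^-0.031250
= 7.294 × 0.969233 = $7.070 per MMBtu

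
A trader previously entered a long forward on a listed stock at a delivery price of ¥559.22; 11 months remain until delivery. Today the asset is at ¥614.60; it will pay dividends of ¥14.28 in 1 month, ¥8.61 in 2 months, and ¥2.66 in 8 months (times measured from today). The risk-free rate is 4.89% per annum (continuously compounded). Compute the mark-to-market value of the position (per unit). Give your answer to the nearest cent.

¥54.56

PV(remaining dividends) I = 14.28·e^(−0.0489·1/12) + 8.61·e^(−0.0489·2/12) + 2.66·e^(−0.0489·8/12) = 25.3367
Current forward F = (S − I)·e^(rT) = (614.60 − 25.3367)·e^(0.0489·11/12) = 589.2633 × 1.045845 = 616.2781
Value (long) = (F − K)·e^(−rT) = (616.2781 − 559.22) × 0.956165 = 54.5570
Value = ¥54.56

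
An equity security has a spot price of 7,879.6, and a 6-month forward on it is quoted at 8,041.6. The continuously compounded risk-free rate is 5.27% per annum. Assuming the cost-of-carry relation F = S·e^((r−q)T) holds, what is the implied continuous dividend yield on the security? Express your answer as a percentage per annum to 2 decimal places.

1.20%

From F = S·e^((r−q)T): (r − q) = ln(F/S)/T
ln(8041.6/7879.6) = ln(1.020559) = 0.020351
(r − q) = 0.020351 / (6/12) = 0.040702
q = r − ln(F/S)/T = 0.0527 − 0.040702 = 0.011998
q = 1.20%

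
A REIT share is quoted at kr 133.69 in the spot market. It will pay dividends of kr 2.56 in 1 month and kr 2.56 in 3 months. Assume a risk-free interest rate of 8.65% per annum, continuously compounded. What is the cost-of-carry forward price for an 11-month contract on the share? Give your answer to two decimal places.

kr 139.26

PV(dividends) I = 2.56·e^(−0.0865·1/12) + 2.56·e^(−0.0865·3/12)
I = 2.5416 + 2.5052 = 5.0468
F = (S − I)·e^(rT) = (133.69 − 5.0468) · e^(0.0865·11/12)
= 128.6432 · e^0.079292 = 128.6432 × 1.082520 = kr 139.26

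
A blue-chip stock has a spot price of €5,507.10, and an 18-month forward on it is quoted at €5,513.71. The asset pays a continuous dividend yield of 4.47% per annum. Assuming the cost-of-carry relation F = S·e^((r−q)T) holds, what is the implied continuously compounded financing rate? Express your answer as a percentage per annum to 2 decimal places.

4.55%

From F = S·e^((r−q)T): (r − q) = ln(F/S)/T
ln(5513.71/5507.10) = ln(1.001200) = 0.001199
(r − q) = 0.001199 / (18/12) = 0.000799
r = ln(F/S)/T + q = 0.000799 + 0.0447 = 0.045499
r = 4.55%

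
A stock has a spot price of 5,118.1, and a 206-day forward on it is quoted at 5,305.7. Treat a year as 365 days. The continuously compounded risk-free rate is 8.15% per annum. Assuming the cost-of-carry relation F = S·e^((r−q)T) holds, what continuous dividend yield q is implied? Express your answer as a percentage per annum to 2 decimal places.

1.77%

From F = S·e^((r−q)T): (r − q) = ln(F/S)/T
ln(5305.7/5118.1) = ln(1.036654) = 0.035998
(r − q) = 0.035998 / (206/365) = 0.063783
q = r − ln(F/S)/T = 0.0815 − 0.063783 = 0.017717
q = 1.77%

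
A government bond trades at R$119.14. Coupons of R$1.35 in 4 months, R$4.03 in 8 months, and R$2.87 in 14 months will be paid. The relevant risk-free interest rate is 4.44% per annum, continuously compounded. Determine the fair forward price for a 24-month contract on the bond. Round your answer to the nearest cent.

R$121.50

PV(coupons) I = 1.35·e^(−0.0444·4/12) + 4.03·e^(−0.0444·8/12) + 2.87·e^(−0.0444·14/12)
I = 1.3302 + 3.9125 + 2.7251 = 7.9678
F = (S − I)·e^(rT) = (119.14 − 7.9678) · e^(0.0444·24/12)
= 111.1722 · e^0.088800 = 111.1722 × 1.092862 = R$121.50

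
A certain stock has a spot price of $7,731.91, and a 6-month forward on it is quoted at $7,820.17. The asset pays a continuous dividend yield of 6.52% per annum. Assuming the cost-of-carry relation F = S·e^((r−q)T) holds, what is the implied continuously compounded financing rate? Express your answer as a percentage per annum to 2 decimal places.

8.79%

From F = S·e^((r−q)T): (r − q) = ln(F/S)/T
ln(7820.17/7731.91) = ln(1.011415) = 0.011350
(r − q) = 0.011350 / (6/12) = 0.022700
r = ln(F/S)/T + q = 0.022700 + 0.0652 = 0.087900
r = 8.79%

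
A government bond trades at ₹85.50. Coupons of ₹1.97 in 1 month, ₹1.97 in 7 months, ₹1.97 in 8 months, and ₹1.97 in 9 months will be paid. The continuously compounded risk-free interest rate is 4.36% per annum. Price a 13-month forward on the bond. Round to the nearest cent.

₹81.56

PV(coupons) I = 1.97·e^(−0.0436·1/12) + 1.97·e^(−0.0436·7/12) + 1.97·e^(−0.0436·8/12) + 1.97·e^(−0.0436·9/12)
I = 1.9629 + 1.9205 + 1.9136 + 1.9066 = 7.7036
F = (S − I)·e^(rT) = (85.50 − 7.7036) · e^(0.0436·13/12)
= 77.7964 · e^0.047233 = 77.7964 × 1.048366 = ₹81.56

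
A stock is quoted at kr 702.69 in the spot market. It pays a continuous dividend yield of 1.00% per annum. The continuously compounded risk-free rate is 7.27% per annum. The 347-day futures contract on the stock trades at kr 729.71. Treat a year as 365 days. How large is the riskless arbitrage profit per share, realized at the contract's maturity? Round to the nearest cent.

kr 16.14 per share

Fair futures: F* = S·e^(carry·T), with carry = (r − q) = 0.0727 − 0.0100 = 0.0627
F* = 702.69 · e^(0.0627 × 347/365) = 702.69 · e^0.059608 = 702.69 × 1.061420 = kr 745.8492
Market kr 729.71 < fair kr 745.8492: forward underpriced → reverse cash-and-carry (short spot, go long the forward).
At maturity, profit = |F_mkt − F*| = |729.71 − 745.8492| = kr 16.14 per share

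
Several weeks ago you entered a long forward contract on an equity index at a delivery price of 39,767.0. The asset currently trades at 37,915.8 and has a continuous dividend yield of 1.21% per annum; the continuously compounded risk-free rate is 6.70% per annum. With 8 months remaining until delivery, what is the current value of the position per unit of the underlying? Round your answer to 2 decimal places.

-418.65

Current fair forward for the remaining 8 months: F = S·e^((r − q)·T), (r − q) = 0.0670 − 0.0121 = 0.0549
F = 37915.8 · e^(0.0549 × 8/12) = 37915.8 × 1.03727803 = 39329.2263
Value of long forward = (F − K)·e^(−rT) = (39329.2263 − 39767.0) · e^(−0.0670·8/12)
= -437.7737 × 0.95631620 = -418.65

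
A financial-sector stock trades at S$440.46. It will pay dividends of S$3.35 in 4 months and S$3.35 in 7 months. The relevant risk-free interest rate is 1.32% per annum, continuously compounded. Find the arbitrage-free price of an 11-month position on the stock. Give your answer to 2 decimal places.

S$439.08

PV(dividends) I = 3.35·e^(−0.0132·4/12) + 3.35·e^(−0.0132·7/12)
I = 3.3353 + 3.3243 = 6.6596
F = (S − I)·e^(rT) = (440.46 − 6.6596) · e^(0.0132·11/12)
= 433.8004 · e^0.012100 = 433.8004 × 1.012174 = S$439.08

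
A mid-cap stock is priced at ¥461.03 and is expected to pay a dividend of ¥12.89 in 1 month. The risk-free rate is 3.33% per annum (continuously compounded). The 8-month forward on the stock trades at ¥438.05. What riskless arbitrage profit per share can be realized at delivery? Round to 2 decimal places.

¥20.19 per share

PV(dividends) I = 12.89·e^(−0.0333·1/12) = 12.8543
Fair forward F* = (S − I)·e^(rT) = (461.03 − 12.8543)·e^0.022200 = 448.1757 × 1.022448 = 458.2363
Market ¥438.05 < fair 458.2363: forward underpriced → reverse cash-and-carry (short the stock, invest proceeds at r, pay the dividends, go long the forward).
Profit at T = |F_mkt − F*| = |438.05 − 458.2363| = ¥20.19 per share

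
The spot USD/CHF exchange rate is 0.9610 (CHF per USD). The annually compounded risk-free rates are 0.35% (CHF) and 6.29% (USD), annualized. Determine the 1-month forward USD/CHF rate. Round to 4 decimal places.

0.9564

By covered interest parity, F = S · (1+r_CHF)^T / (1+r_USD)^T
= 0.9610 × 1.000291 / 1.005096 = 0.9610 × 0.995219
F = 0.9564 CHF per USD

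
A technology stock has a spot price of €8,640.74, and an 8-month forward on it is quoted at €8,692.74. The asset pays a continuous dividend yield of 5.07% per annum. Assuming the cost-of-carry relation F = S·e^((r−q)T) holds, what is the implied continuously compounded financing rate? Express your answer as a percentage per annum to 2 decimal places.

From F = S·e^((r−q)T): (r − q) = ln(F/S)/T
ln(8692.74/8640.74) = ln(1.006018) = 0.006000
(r − q) = 0.006000 / (8/12) = 0.009000
r = ln(F/S)/T + q = 0.009000 + 0.0507 = 0.059700
r = 5.97%

5.97%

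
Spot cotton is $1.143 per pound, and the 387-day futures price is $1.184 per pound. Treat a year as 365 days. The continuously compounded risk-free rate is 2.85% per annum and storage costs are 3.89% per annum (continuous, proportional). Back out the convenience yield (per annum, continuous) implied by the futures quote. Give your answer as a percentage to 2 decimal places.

F = S·e^((r+u−y)T) ⇒ (r+u−y) = ln(F/S)/T
ln(1.184/1.143) = 0.035242; /T ⇒ 0.033239
y = r + u − ln(F/S)/T = 0.0285 + 0.0389 − 0.033239 = 0.034161
y = 3.42%

3.42%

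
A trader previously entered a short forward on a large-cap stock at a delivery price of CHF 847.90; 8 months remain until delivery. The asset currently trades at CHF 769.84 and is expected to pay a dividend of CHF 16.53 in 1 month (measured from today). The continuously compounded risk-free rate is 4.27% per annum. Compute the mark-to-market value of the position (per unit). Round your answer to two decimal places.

PV(remaining dividends) I = 16.53·e^(−0.0427·1/12) = 16.4713
Current forward F = (S − I)·e^(rT) = (769.84 − 16.4713)·e^(0.0427·8/12) = 753.3687 × 1.028876 = 775.1230
Value (long) = (F − K)·e^(−rT) = (775.1230 − 847.90) × 0.971935 = -70.7345
Short position value = −(long value) = CHF 70.73

CHF 70.73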